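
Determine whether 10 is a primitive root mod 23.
p - 1 = 22 has prime divisors 2, 11. Check 10^(22/q) mod 23 for each: 10^(22/2) = 10^11 ≡ 22, 10^(22/11) = 10^2 ≡ 8 (mod 23). None of these is 1, so 10 has order 22 = φ(23), so it is a primitive root mod 23.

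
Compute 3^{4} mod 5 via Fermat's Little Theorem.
1

By Fermat's Little Theorem, a^(p-1) ≡ 1 (mod p) for prime p and gcd(a, p) = 1
Here p = 5, so 3^4 ≡ 1 (mod 5)
We can reduce the exponent: 4 mod 4 = 0
So 3^4 ≡ 3^0 (mod 5)
Computing: 3^0 mod 5 = 1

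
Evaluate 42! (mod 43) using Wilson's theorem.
By Wilson's theorem, (42)! ≡ -1 ≡ 42 (mod 43)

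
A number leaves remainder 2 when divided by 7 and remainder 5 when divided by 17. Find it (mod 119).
M = 7 × 17 = 119. M₁ = 17, y₁ ≡ 5 (mod 7). M₂ = 7, y₂ ≡ 5 (mod 17). r = 2×17×5 + 5×7×5 ≡ 107 (mod 119)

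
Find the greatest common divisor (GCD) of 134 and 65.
1

Using the Euclidean algorithm:
134 = 2 × 65 + 4
65 = 16 × 4 + 1
4 = 4 × 1 + 0

GCD(134, 65) = 1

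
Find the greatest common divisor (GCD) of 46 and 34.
2

Using the Euclidean algorithm:
46 = 1 × 34 + 12
34 = 2 × 12 + 10
12 = 1 × 10 + 2
10 = 5 × 2 + 0

GCD(46, 34) = 2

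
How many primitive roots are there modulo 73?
Number of primitive roots mod 73 = φ(72) = 24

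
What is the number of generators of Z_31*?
Number of primitive roots mod 31 = φ(30) = 8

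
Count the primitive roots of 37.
12

The number of primitive roots modulo p is φ(p-1) = φ(36)
φ(36) = 12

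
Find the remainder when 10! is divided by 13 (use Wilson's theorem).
(12)! = (10)! × (11) × (12) ≡ -1 (mod 13). So (10)! ≡ -1 × [(12)(11)]^(-1) ≡ 6 (mod 13)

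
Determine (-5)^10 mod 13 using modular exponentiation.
(-5) ≡ 8 (mod 13). 10 = 8 + 2 (binary 1010). Repeated squaring mod 13: 8^1 ≡ 8; 8^2 ≡ 8² = 64 ≡ 12; 8^4 ≡ 12² = 144 ≡ 1; 8^8 ≡ 1² = 1 ≡ 1. Multiply: (-5)^10 ≡ 8^8 × 8^2 ≡ 1 × 12 (mod 13): 1 × 12 = 12 ≡ 12. So (-5)^10 ≡ 12 (mod 13).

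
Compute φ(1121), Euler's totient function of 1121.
1044

Prime factorization: 1121 = 19 × 59
Using the formula φ(n) = n × Π(1 - 1/p) for each prime factor p:
φ(1121) = 1121 × (1 - 1/19) × (1 - 1/59)
φ(1121) = 1044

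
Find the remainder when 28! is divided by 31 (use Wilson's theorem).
(30)! = (28)! × (29) × (30) ≡ -1 (mod 31). So (28)! ≡ -1 × [(30)(29)]^(-1) ≡ 15 (mod 31)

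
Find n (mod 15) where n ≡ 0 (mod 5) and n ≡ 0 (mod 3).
M = 5 × 3 = 15. M₁ = 3, y₁ ≡ 2 (mod 5). M₂ = 5, y₂ ≡ 2 (mod 3). n = 0×3×2 + 0×5×2 ≡ 0 (mod 15)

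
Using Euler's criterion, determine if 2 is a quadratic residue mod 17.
By Euler's criterion: 2^{8} ≡ 1 (mod 17). Since this equals 1, 2 is a QR.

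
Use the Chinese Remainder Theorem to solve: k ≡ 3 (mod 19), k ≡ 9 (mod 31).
M = 19 × 31 = 589. M₁ = 31, y₁ ≡ 8 (mod 19). M₂ = 19, y₂ ≡ 18 (mod 31). k = 3×31×8 + 9×19×18 ≡ 288 (mod 589)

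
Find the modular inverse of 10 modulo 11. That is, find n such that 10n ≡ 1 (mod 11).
10

Using Extended Euclidean Algorithm:
gcd(10, 11) = 1
Bezout coefficients: 10 × -1 + 11 × 1 = 1
So 10 × -1 ≡ 1 (mod 11)
The inverse is -1 mod 11 = 10
Verification: 10 × 10 = 100 = 9 × 11 + 1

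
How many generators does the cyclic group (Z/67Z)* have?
20

The number of primitive roots modulo p is φ(p-1) = φ(66)
φ(66) = 20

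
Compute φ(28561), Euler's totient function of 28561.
26364

Prime factorization: 28561 = 13^4
Using the formula φ(n) = n × Π(1 - 1/p) for each prime factor p:
φ(28561) = 28561 × (1 - 1/13)
φ(28561) = 26364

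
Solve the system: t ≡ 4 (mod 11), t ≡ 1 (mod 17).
M = 11 × 17 = 187. M₁ = 17, y₁ ≡ 2 (mod 11). M₂ = 11, y₂ ≡ 14 (mod 17). t = 4×17×2 + 1×11×14 ≡ 103 (mod 187)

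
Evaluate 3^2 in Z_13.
2 = 2 (binary 10). Repeated squaring mod 13: 3^1 ≡ 3; 3^2 ≡ 3² = 9 ≡ 9. So 3^2 ≡ 9 (mod 13).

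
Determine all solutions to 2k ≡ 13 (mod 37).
25

Since gcd(2, 37) = 1 divides 13, a solution exists.
Multiply both sides by the inverse of 2 mod 37:
  2^(-1) mod 37 = 19
  x ≡ 19 × 13 ≡ 247 ≡ 25 (mod 37)
Verification: 2 × 25 = 50 = 1 × 37 + 13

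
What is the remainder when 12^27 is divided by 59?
Using repeated squaring. 27 = 16 + 8 + 2 + 1 (binary 11011). Repeated squaring mod 59: 12^1 ≡ 12; 12^2 ≡ 12² = 144 ≡ 26; 12^4 ≡ 26² = 676 ≡ 27; 12^8 ≡ 27² = 729 ≡ 21; 12^16 ≡ 21² = 441 ≡ 28. Multiply: 12^27 = 12^16 × 12^8 × 12^2 × 12^1 ≡ 28 × 21 × 26 × 12 (mod 59): 28 × 21 = 588 ≡ 57; 57 × 26 = 1482 ≡ 7; 7 × 12 = 84 ≡ 25. So 12^27 ≡ 25 (mod 59).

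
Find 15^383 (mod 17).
Using Fermat: 15^{16} ≡ 1 (mod 17). 383 ≡ 15 (mod 16). So 15^{383} ≡ 15^{15} ≡ 8 (mod 17)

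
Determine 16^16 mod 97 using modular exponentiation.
Using repeated squaring. 16 = 16 (binary 10000). Repeated squaring mod 97: 16^1 ≡ 16; 16^2 ≡ 16² = 256 ≡ 62; 16^4 ≡ 62² = 3844 ≡ 61; 16^8 ≡ 61² = 3721 ≡ 35; 16^16 ≡ 35² = 1225 ≡ 61. So 16^16 ≡ 61 (mod 97).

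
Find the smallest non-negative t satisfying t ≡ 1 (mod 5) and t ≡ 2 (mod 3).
M = 5 × 3 = 15. M₁ = 3, y₁ ≡ 2 (mod 5). M₂ = 5, y₂ ≡ 2 (mod 3). t = 1×3×2 + 2×5×2 ≡ 11 (mod 15)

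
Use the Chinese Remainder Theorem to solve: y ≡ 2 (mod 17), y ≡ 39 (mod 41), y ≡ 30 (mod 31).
18940

Using the Chinese Remainder Theorem:
M = product of moduli = 21607
For equation 1: M_1 = 1271, 1271 ≡ 13 (mod 17), inverse of 1271 mod 17 is 4 (check: 13 × 4 = 52 ≡ 1 (mod 17))
For equation 2: M_2 = 527, 527 ≡ 35 (mod 41), inverse of 527 mod 41 is 34 (check: 35 × 34 = 1190 ≡ 1 (mod 41))
For equation 3: M_3 = 697, 697 ≡ 15 (mod 31), inverse of 697 mod 31 is 29 (check: 15 × 29 = 435 ≡ 1 (mod 31))
Combine: y ≡ Σ r_i×M_i×(M_i⁻¹ mod m_i) = 2×1271×4 + 39×527×34 + 30×697×29 = 10168 + 698802 + 606390 = 1315360
1315360 mod 21607 = 18940
y ≡ 18940 (mod 21607)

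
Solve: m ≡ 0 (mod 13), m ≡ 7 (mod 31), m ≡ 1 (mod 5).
M = 13 × 31 × 5 = 2015. M₁ = 155, y₁ ≡ 12 (mod 13). M₂ = 65, y₂ ≡ 21 (mod 31). M₃ = 403, y₃ ≡ 2 (mod 5). m = 0×155×12 + 7×65×21 + 1×403×2 ≡ 286 (mod 2015)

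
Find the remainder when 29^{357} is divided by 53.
By Fermat: 29^{52} ≡ 1 (mod 53). 357 = 6×52 + 45. So 29^{357} ≡ 29^{45} ≡ 25 (mod 53)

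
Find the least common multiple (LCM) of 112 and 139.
15568

First find GCD(112, 139) using the Euclidean algorithm:
112 = 0 × 139 + 112
139 = 1 × 112 + 27
112 = 4 × 27 + 4
27 = 6 × 4 + 3
4 = 1 × 3 + 1
3 = 3 × 1 + 0
GCD(112, 139) = 1

LCM formula: LCM(a, b) = (a × b) / GCD(a, b)
LCM(112, 139) = (112 × 139) / 1
LCM(112, 139) = 15568 / 1
LCM(112, 139) = 15568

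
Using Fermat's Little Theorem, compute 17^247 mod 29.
By Fermat: 17^{28} ≡ 1 (mod 29). 247 = 8×28 + 23. So 17^{247} ≡ 17^{23} ≡ 12 (mod 29)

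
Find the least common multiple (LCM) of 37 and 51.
1887

First find GCD(37, 51) using the Euclidean algorithm:
37 = 0 × 51 + 37
51 = 1 × 37 + 14
37 = 2 × 14 + 9
14 = 1 × 9 + 5
9 = 1 × 5 + 4
5 = 1 × 4 + 1
4 = 4 × 1 + 0
GCD(37, 51) = 1

LCM formula: LCM(a, b) = (a × b) / GCD(a, b)
LCM(37, 51) = (37 × 51) / 1
LCM(37, 51) = 1887 / 1
LCM(37, 51) = 1887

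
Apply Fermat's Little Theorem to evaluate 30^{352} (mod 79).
49

By Fermat's Little Theorem, a^(p-1) ≡ 1 (mod p) for prime p and gcd(a, p) = 1
Here p = 79, so 30^78 ≡ 1 (mod 79)
We can reduce the exponent: 352 mod 78 = 40
So 30^352 ≡ 30^40 (mod 79)
Computing: 30^40 mod 79 = 49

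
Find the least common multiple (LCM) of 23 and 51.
1173

First find GCD(23, 51) using the Euclidean algorithm:
23 = 0 × 51 + 23
51 = 2 × 23 + 5
23 = 4 × 5 + 3
5 = 1 × 3 + 2
3 = 1 × 2 + 1
2 = 2 × 1 + 0
GCD(23, 51) = 1

LCM formula: LCM(a, b) = (a × b) / GCD(a, b)
LCM(23, 51) = (23 × 51) / 1
LCM(23, 51) = 1173 / 1
LCM(23, 51) = 1173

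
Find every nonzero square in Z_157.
QRs mod 157: {1, 3, 4, 9, 10, 11, 12, 13, 14, 16, 17, 19, 25, 27, 30, 31, 33, 35, 36, 37, 39, 40, 42, 44, 46, 47, 48, 49, 51, 52, 56, 57, 58, 64, 67, 68, 71, 75, 76, 81, 82, 86, 89, 90, 93, 99, 100, 101, 105, 106, 108, 109, 110, 111, 113, 115, 117, 118, 120, 121, 122, 124, 126, 127, 130, 132, 138, 140, 141, 143, 144, 145, 146, 147, 148, 153, 154, 156}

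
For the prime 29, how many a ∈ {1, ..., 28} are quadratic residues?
For prime 29, there are (p-1)/2 = (29-1)/2 = 14 quadratic residues (excluding 0).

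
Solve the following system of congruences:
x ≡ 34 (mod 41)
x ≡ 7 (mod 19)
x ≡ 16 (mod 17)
1223

Using the Chinese Remainder Theorem:
M = product of moduli = 13243
For equation 1: M_1 = 323, 323 ≡ 36 (mod 41), inverse of 323 mod 41 is 8 (check: 36 × 8 = 288 ≡ 1 (mod 41))
For equation 2: M_2 = 697, 697 ≡ 13 (mod 19), inverse of 697 mod 19 is 3 (check: 13 × 3 = 39 ≡ 1 (mod 19))
For equation 3: M_3 = 779, 779 ≡ 14 (mod 17), inverse of 779 mod 17 is 11 (check: 14 × 11 = 154 ≡ 1 (mod 17))
Combine: x ≡ Σ r_i×M_i×(M_i⁻¹ mod m_i) = 34×323×8 + 7×697×3 + 16×779×11 = 87856 + 14637 + 137104 = 239597
239597 mod 13243 = 1223
x ≡ 1223 (mod 13243)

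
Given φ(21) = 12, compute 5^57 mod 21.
By Euler: 5^{12} ≡ 1 (mod 21) since gcd(5, 21) = 1. 57 = 4×12 + 9. So 5^{57} ≡ 5^{9} ≡ 20 (mod 21)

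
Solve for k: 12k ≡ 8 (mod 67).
23

Since gcd(12, 67) = 1 divides 8, a solution exists.
Multiply both sides by the inverse of 12 mod 67:
  12^(-1) mod 67 = 28
  x ≡ 28 × 8 ≡ 224 ≡ 23 (mod 67)
Verification: 12 × 23 = 276 = 4 × 67 + 8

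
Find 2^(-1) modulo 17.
9

Using Extended Euclidean Algorithm:
gcd(2, 17) = 1
Bezout coefficients: 2 × -8 + 17 × 1 = 1
So 2 × -8 ≡ 1 (mod 17)
The inverse is -8 mod 17 = 9
Verification: 2 × 9 = 18 = 1 × 17 + 1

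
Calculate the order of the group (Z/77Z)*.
60

Prime factorization: 77 = 7 × 11
Using the formula φ(n) = n × Π(1 - 1/p) for each prime factor p:
φ(77) = 77 × (1 - 1/7) × (1 - 1/11)
φ(77) = 60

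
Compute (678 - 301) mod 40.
17

(678 - 301) = 377
377 mod 40 = 17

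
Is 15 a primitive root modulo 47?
Yes

To verify, check if 15^(46/q) ≢ 1 (mod 47) for each prime divisor q of 46
Divisors of 46 = 46: [1, 2, 23, 46]
  15^(46/2) = 15^23 ≡ 46 (mod 47)
  15^(46/23) = 15^2 ≡ 37 (mod 47)
Conclusion: 15 is a primitive root modulo 47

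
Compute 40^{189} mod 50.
0

Using successive squaring:
Binary expansion of 189: 10111101
Powers of 40 mod 50 (each is the square of the previous):
  40^1 ≡ 40 (mod 50)
  40^2 ≡ 40² = 1600 ≡ 0 (mod 50)
  40^4 ≡ 0² = 0 ≡ 0 (mod 50)
  40^8 ≡ 0² = 0 ≡ 0 (mod 50)
  40^16 ≡ 0² = 0 ≡ 0 (mod 50)
  40^32 ≡ 0² = 0 ≡ 0 (mod 50)
  40^64 ≡ 0² = 0 ≡ 0 (mod 50)
  40^128 ≡ 0² = 0 ≡ 0 (mod 50)
189 = 128 + 32 + 16 + 8 + 4 + 1, so 40^189 = 40^128 × 40^32 × 40^16 × 40^8 × 40^4 × 40^1 ≡ 0 × 0 × 0 × 0 × 0 × 40 (mod 50)
Multiplying step by step:
  0 × 0 = 0 ≡ 0 (mod 50)
  0 × 0 = 0 ≡ 0 (mod 50)
  0 × 0 = 0 ≡ 0 (mod 50)
  0 × 0 = 0 ≡ 0 (mod 50)
  0 × 40 = 0 ≡ 0 (mod 50)
Result: 40^189 ≡ 0 (mod 50)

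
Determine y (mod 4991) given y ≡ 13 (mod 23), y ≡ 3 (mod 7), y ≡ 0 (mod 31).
2635

Using the Chinese Remainder Theorem:
M = product of moduli = 4991
For equation 1: M_1 = 217, 217 ≡ 10 (mod 23), inverse of 217 mod 23 is 7 (check: 10 × 7 = 70 ≡ 1 (mod 23))
For equation 2: M_2 = 713, 713 ≡ 6 (mod 7), inverse of 713 mod 7 is 6 (check: 6 × 6 = 36 ≡ 1 (mod 7))
For equation 3: M_3 = 161, 161 ≡ 6 (mod 31), inverse of 161 mod 31 is 26 (check: 6 × 26 = 156 ≡ 1 (mod 31))
Combine: y ≡ Σ r_i×M_i×(M_i⁻¹ mod m_i) = 13×217×7 + 3×713×6 + 0×161×26 = 19747 + 12834 + 0 = 32581
32581 mod 4991 = 2635
y ≡ 2635 (mod 4991)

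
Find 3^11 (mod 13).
Using repeated squaring. 11 = 8 + 2 + 1 (binary 1011). Repeated squaring mod 13: 3^1 ≡ 3; 3^2 ≡ 3² = 9 ≡ 9; 3^4 ≡ 9² = 81 ≡ 3; 3^8 ≡ 3² = 9 ≡ 9. Multiply: 3^11 = 3^8 × 3^2 × 3^1 ≡ 9 × 9 × 3 (mod 13): 9 × 9 = 81 ≡ 3; 3 × 3 = 9 ≡ 9. So 3^11 ≡ 9 (mod 13).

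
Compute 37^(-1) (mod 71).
48

Using Extended Euclidean Algorithm:
gcd(37, 71) = 1
Bezout coefficients: 37 × -23 + 71 × 12 = 1
So 37 × -23 ≡ 1 (mod 71)
The inverse is -23 mod 71 = 48
Verification: 37 × 48 = 1776 = 25 × 71 + 1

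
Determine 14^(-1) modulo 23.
14^(-1) ≡ 5 (mod 23). Verification: 14 × 5 = 70 ≡ 1 (mod 23)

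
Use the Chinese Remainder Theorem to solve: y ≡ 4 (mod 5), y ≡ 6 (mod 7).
34

Using the Chinese Remainder Theorem:
M = product of moduli = 35
For equation 1: M_1 = 7, 7 ≡ 2 (mod 5), inverse of 7 mod 5 is 3 (check: 2 × 3 = 6 ≡ 1 (mod 5))
For equation 2: M_2 = 5, 5 ≡ 5 (mod 7), inverse of 5 mod 7 is 3 (check: 5 × 3 = 15 ≡ 1 (mod 7))
Combine: y ≡ Σ r_i×M_i×(M_i⁻¹ mod m_i) = 4×7×3 + 6×5×3 = 84 + 90 = 174
174 mod 35 = 34
y ≡ 34 (mod 35)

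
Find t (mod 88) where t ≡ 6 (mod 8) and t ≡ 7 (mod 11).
M = 8 × 11 = 88. M₁ = 11, y₁ ≡ 3 (mod 8). M₂ = 8, y₂ ≡ 7 (mod 11). t = 6×11×3 + 7×8×7 ≡ 62 (mod 88)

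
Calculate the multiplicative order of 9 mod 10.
Powers of 9 mod 10: 9^1≡9, 9^2≡1. Order = 2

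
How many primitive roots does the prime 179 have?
Number of primitive roots mod 179 = φ(178) = 88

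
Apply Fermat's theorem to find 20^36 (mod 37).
By Fermat's Little Theorem, 20^{36} ≡ 1 (mod 37) since 37 is prime and gcd(20, 37) = 1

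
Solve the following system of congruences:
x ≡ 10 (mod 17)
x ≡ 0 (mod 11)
44

Using the Chinese Remainder Theorem:
M = product of moduli = 187
For equation 1: M_1 = 11, 11 ≡ 11 (mod 17), inverse of 11 mod 17 is 14 (check: 11 × 14 = 154 ≡ 1 (mod 17))
For equation 2: M_2 = 17, 17 ≡ 6 (mod 11), inverse of 17 mod 11 is 2 (check: 6 × 2 = 12 ≡ 1 (mod 11))
Combine: x ≡ Σ r_i×M_i×(M_i⁻¹ mod m_i) = 10×11×14 + 0×17×2 = 1540 + 0 = 1540
1540 mod 187 = 44
x ≡ 44 (mod 187)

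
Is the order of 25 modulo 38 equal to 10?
No, the actual order is 9, not 10.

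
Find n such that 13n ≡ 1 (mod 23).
13^(-1) ≡ 16 (mod 23). Verification: 13 × 16 = 208 ≡ 1 (mod 23)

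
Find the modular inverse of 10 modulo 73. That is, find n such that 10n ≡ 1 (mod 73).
22

Using Extended Euclidean Algorithm:
gcd(10, 73) = 1
Bezout coefficients: 10 × 22 + 73 × -3 = 1
So 10 × 22 ≡ 1 (mod 73)
The inverse is 22 mod 73 = 22
Verification: 10 × 22 = 220 = 3 × 73 + 1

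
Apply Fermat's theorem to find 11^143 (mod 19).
By Fermat: 11^{18} ≡ 1 (mod 19). 143 = 7×18 + 17. So 11^{143} ≡ 11^{17} ≡ 7 (mod 19)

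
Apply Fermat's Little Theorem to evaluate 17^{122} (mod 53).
13

By Fermat's Little Theorem, a^(p-1) ≡ 1 (mod p) for prime p and gcd(a, p) = 1
Here p = 53, so 17^52 ≡ 1 (mod 53)
We can reduce the exponent: 122 mod 52 = 18
So 17^122 ≡ 17^18 (mod 53)
Computing: 17^18 mod 53 = 13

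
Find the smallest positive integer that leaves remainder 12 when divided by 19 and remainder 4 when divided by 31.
M = 19 × 31 = 589. M₁ = 31, y₁ ≡ 8 (mod 19). M₂ = 19, y₂ ≡ 18 (mod 31). z = 12×31×8 + 4×19×18 ≡ 221 (mod 589). The smallest positive such number is 221.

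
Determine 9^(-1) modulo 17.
9^(-1) ≡ 2 (mod 17). Verification: 9 × 2 = 18 ≡ 1 (mod 17)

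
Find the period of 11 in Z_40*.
Powers of 11 mod 40: 11^1≡11, 11^2≡1. Order = 2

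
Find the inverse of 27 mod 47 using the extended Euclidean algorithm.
Extended GCD: 27(7) + 47(-4) = 1. So 27^(-1) ≡ 7 ≡ 7 (mod 47). Verify: 27 × 7 = 189 ≡ 1 (mod 47)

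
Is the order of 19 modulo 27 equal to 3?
Yes, ord_27(19) = 3.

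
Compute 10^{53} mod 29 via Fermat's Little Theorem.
27

By Fermat's Little Theorem, a^(p-1) ≡ 1 (mod p) for prime p and gcd(a, p) = 1
Here p = 29, so 10^28 ≡ 1 (mod 29)
We can reduce the exponent: 53 mod 28 = 25
So 10^53 ≡ 10^25 (mod 29)
Computing: 10^25 mod 29 = 27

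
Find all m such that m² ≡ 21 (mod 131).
The square roots of 21 mod 131 are 105 and 26. Verify: 105² = 11025 ≡ 21 (mod 131)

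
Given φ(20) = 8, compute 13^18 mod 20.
By Euler: 13^{8} ≡ 1 (mod 20) since gcd(13, 20) = 1. 18 = 2×8 + 2. So 13^{18} ≡ 13^{2} ≡ 9 (mod 20)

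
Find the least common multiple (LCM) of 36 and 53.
1908

First find GCD(36, 53) using the Euclidean algorithm:
36 = 0 × 53 + 36
53 = 1 × 36 + 17
36 = 2 × 17 + 2
17 = 8 × 2 + 1
2 = 2 × 1 + 0
GCD(36, 53) = 1

LCM formula: LCM(a, b) = (a × b) / GCD(a, b)
LCM(36, 53) = (36 × 53) / 1
LCM(36, 53) = 1908 / 1
LCM(36, 53) = 1908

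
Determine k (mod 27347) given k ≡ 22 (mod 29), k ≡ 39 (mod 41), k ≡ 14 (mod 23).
19104

Using the Chinese Remainder Theorem:
M = product of moduli = 27347
For equation 1: M_1 = 943, 943 ≡ 15 (mod 29), inverse of 943 mod 29 is 2 (check: 15 × 2 = 30 ≡ 1 (mod 29))
For equation 2: M_2 = 667, 667 ≡ 11 (mod 41), inverse of 667 mod 41 is 15 (check: 11 × 15 = 165 ≡ 1 (mod 41))
For equation 3: M_3 = 1189, 1189 ≡ 16 (mod 23), inverse of 1189 mod 23 is 13 (check: 16 × 13 = 208 ≡ 1 (mod 23))
Combine: k ≡ Σ r_i×M_i×(M_i⁻¹ mod m_i) = 22×943×2 + 39×667×15 + 14×1189×13 = 41492 + 390195 + 216398 = 648085
648085 mod 27347 = 19104
k ≡ 19104 (mod 27347)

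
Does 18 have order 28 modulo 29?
p - 1 = 28 has prime divisors 2, 7. Check 18^(28/q) mod 29 for each: 18^(28/2) = 18^14 ≡ 28, 18^(28/7) = 18^4 ≡ 25 (mod 29). None of these is 1, so 18 has order 28 = φ(29), so it is a primitive root mod 29.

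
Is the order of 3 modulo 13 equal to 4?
No, the actual order is 3, not 4.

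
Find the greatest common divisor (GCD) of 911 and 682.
1

Using the Euclidean algorithm:
911 = 1 × 682 + 229
682 = 2 × 229 + 224
229 = 1 × 224 + 5
224 = 44 × 5 + 4
5 = 1 × 4 + 1
4 = 4 × 1 + 0

GCD(911, 682) = 1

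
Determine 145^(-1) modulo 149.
145^(-1) ≡ 37 (mod 149). Verification: 145 × 37 = 5365 ≡ 1 (mod 149)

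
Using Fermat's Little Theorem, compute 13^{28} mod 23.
6

By Fermat's Little Theorem, a^(p-1) ≡ 1 (mod p) for prime p and gcd(a, p) = 1
Here p = 23, so 13^22 ≡ 1 (mod 23)
We can reduce the exponent: 28 mod 22 = 6
So 13^28 ≡ 13^6 (mod 23)
Computing: 13^6 mod 23 = 6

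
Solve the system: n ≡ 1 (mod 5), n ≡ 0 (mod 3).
M = 5 × 3 = 15. M₁ = 3, y₁ ≡ 2 (mod 5). M₂ = 5, y₂ ≡ 2 (mod 3). n = 1×3×2 + 0×5×2 ≡ 6 (mod 15)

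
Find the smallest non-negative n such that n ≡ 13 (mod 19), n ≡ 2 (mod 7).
51

Using the Chinese Remainder Theorem:
M = product of moduli = 133
For equation 1: M_1 = 7, 7 ≡ 7 (mod 19), inverse of 7 mod 19 is 11 (check: 7 × 11 = 77 ≡ 1 (mod 19))
For equation 2: M_2 = 19, 19 ≡ 5 (mod 7), inverse of 19 mod 7 is 3 (check: 5 × 3 = 15 ≡ 1 (mod 7))
Combine: n ≡ Σ r_i×M_i×(M_i⁻¹ mod m_i) = 13×7×11 + 2×19×3 = 1001 + 114 = 1115
1115 mod 133 = 51
n ≡ 51 (mod 133)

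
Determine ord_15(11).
Powers of 11 mod 15: 11^1≡11, 11^2≡1. Order = 2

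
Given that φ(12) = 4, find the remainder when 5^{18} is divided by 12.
By Euler: 5^{4} ≡ 1 (mod 12) since gcd(5, 12) = 1. 18 = 4×4 + 2. So 5^{18} ≡ 5^{2} ≡ 1 (mod 12)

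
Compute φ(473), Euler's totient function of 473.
420

Prime factorization: 473 = 11 × 43
Using the formula φ(n) = n × Π(1 - 1/p) for each prime factor p:
φ(473) = 473 × (1 - 1/11) × (1 - 1/43)
φ(473) = 420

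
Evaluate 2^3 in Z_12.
3 = 2 + 1 (binary 11). Repeated squaring mod 12: 2^1 ≡ 2; 2^2 ≡ 2² = 4 ≡ 4. Multiply: 2^3 = 2^2 × 2^1 ≡ 4 × 2 (mod 12): 4 × 2 = 8 ≡ 8. So 2^3 ≡ 8 (mod 12).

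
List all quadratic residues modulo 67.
QRs mod 67: {1, 4, 6, 9, 10, 14, 15, 16, 17, 19, 21, 22, 23, 24, 25, 26, 29, 33, 35, 36, 37, 39, 40, 47, 49, 54, 55, 56, 59, 60, 62, 64, 65}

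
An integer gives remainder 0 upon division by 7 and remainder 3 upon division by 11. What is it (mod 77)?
M = 7 × 11 = 77. M₁ = 11, y₁ ≡ 2 (mod 7). M₂ = 7, y₂ ≡ 8 (mod 11). k = 0×11×2 + 3×7×8 ≡ 14 (mod 77). The smallest positive such number is 14.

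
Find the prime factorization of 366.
2 × 3 × 61

Divide by primes starting from smallest:
366 ÷ 2 = 183
183 ÷ 3 = 61
61 ÷ 61 = 1

366 = 2 × 3 × 61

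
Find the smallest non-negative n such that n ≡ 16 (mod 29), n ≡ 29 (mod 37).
103

Using the Chinese Remainder Theorem:
M = product of moduli = 1073
For equation 1: M_1 = 37, 37 ≡ 8 (mod 29), inverse of 37 mod 29 is 11 (check: 8 × 11 = 88 ≡ 1 (mod 29))
For equation 2: M_2 = 29, 29 ≡ 29 (mod 37), inverse of 29 mod 37 is 23 (check: 29 × 23 = 667 ≡ 1 (mod 37))
Combine: n ≡ Σ r_i×M_i×(M_i⁻¹ mod m_i) = 16×37×11 + 29×29×23 = 6512 + 19343 = 25855
25855 mod 1073 = 103
n ≡ 103 (mod 1073)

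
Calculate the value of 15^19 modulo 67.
Using repeated squaring. 19 = 16 + 2 + 1 (binary 10011). Repeated squaring mod 67: 15^1 ≡ 15; 15^2 ≡ 15² = 225 ≡ 24; 15^4 ≡ 24² = 576 ≡ 40; 15^8 ≡ 40² = 1600 ≡ 59; 15^16 ≡ 59² = 3481 ≡ 64. Multiply: 15^19 = 15^16 × 15^2 × 15^1 ≡ 64 × 24 × 15 (mod 67): 64 × 24 = 1536 ≡ 62; 62 × 15 = 930 ≡ 59. So 15^19 ≡ 59 (mod 67).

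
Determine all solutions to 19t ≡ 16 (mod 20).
4

Since gcd(19, 20) = 1 divides 16, a solution exists.
Multiply both sides by the inverse of 19 mod 20:
  19^(-1) mod 20 = 19
  x ≡ 19 × 16 ≡ 304 ≡ 4 (mod 20)
Verification: 19 × 4 = 76 = 3 × 20 + 16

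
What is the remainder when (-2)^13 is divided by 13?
Using Fermat: (-2)^{12} ≡ 1 (mod 13). 13 ≡ 1 (mod 12). So (-2)^{13} ≡ (-2)^{1} ≡ 11 (mod 13)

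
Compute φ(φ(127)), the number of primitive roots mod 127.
Number of primitive roots mod 127 = φ(126) = 36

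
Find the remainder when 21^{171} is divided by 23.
By Fermat: 21^{22} ≡ 1 (mod 23). 171 = 7×22 + 17. So 21^{171} ≡ 21^{17} ≡ 5 (mod 23)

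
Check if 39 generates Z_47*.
p - 1 = 46 has prime divisors 2, 23. Check 39^(46/q) mod 47 for each: 39^(46/2) = 39^23 ≡ 46, 39^(46/23) = 39^2 ≡ 17 (mod 47). None of these is 1, so 39 has order 46 = φ(47), so it is a primitive root mod 47.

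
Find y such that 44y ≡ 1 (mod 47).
44^(-1) ≡ 31 (mod 47). Verification: 44 × 31 = 1364 ≡ 1 (mod 47)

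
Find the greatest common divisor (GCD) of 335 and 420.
5

Using the Euclidean algorithm:
335 = 0 × 420 + 335
420 = 1 × 335 + 85
335 = 3 × 85 + 80
85 = 1 × 80 + 5
80 = 16 × 5 + 0

GCD(335, 420) = 5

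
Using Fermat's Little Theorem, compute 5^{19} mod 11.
9

By Fermat's Little Theorem, a^(p-1) ≡ 1 (mod p) for prime p and gcd(a, p) = 1
Here p = 11, so 5^10 ≡ 1 (mod 11)
We can reduce the exponent: 19 mod 10 = 9
So 5^19 ≡ 5^9 (mod 11)
Computing: 5^9 mod 11 = 9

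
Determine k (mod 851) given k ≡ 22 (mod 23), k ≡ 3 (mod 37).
114

Using the Chinese Remainder Theorem:
M = product of moduli = 851
For equation 1: M_1 = 37, 37 ≡ 14 (mod 23), inverse of 37 mod 23 is 5 (check: 14 × 5 = 70 ≡ 1 (mod 23))
For equation 2: M_2 = 23, 23 ≡ 23 (mod 37), inverse of 23 mod 37 is 29 (check: 23 × 29 = 667 ≡ 1 (mod 37))
Combine: k ≡ Σ r_i×M_i×(M_i⁻¹ mod m_i) = 22×37×5 + 3×23×29 = 4070 + 2001 = 6071
6071 mod 851 = 114
k ≡ 114 (mod 851)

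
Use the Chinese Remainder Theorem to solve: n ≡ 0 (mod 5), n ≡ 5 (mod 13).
5

Using the Chinese Remainder Theorem:
M = product of moduli = 65
For equation 1: M_1 = 13, 13 ≡ 3 (mod 5), inverse of 13 mod 5 is 2 (check: 3 × 2 = 6 ≡ 1 (mod 5))
For equation 2: M_2 = 5, 5 ≡ 5 (mod 13), inverse of 5 mod 13 is 8 (check: 5 × 8 = 40 ≡ 1 (mod 13))
Combine: n ≡ Σ r_i×M_i×(M_i⁻¹ mod m_i) = 0×13×2 + 5×5×8 = 0 + 200 = 200
200 mod 65 = 5
n ≡ 5 (mod 65)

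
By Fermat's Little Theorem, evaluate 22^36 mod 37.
By Fermat's Little Theorem, 22^{36} ≡ 1 (mod 37) since 37 is prime and gcd(22, 37) = 1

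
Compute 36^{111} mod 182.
64

Using successive squaring:
Binary expansion of 111: 1101111
Powers of 36 mod 182 (each is the square of the previous):
  36^1 ≡ 36 (mod 182)
  36^2 ≡ 36² = 1296 ≡ 22 (mod 182)
  36^4 ≡ 22² = 484 ≡ 120 (mod 182)
  36^8 ≡ 120² = 14400 ≡ 22 (mod 182)
  36^16 ≡ 22² = 484 ≡ 120 (mod 182)
  36^32 ≡ 120² = 14400 ≡ 22 (mod 182)
  36^64 ≡ 22² = 484 ≡ 120 (mod 182)
111 = 64 + 32 + 8 + 4 + 2 + 1, so 36^111 = 36^64 × 36^32 × 36^8 × 36^4 × 36^2 × 36^1 ≡ 120 × 22 × 22 × 120 × 22 × 36 (mod 182)
Multiplying step by step:
  120 × 22 = 2640 ≡ 92 (mod 182)
  92 × 22 = 2024 ≡ 22 (mod 182)
  22 × 120 = 2640 ≡ 92 (mod 182)
  92 × 22 = 2024 ≡ 22 (mod 182)
  22 × 36 = 792 ≡ 64 (mod 182)
Result: 36^111 ≡ 64 (mod 182)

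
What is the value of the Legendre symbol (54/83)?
(54/83) = 54^{41} mod 83 = -1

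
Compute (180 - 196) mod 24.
8

(180 - 196) = -16
-16 mod 24 = 8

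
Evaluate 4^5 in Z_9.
5 = 4 + 1 (binary 101). Repeated squaring mod 9: 4^1 ≡ 4; 4^2 ≡ 4² = 16 ≡ 7; 4^4 ≡ 7² = 49 ≡ 4. Multiply: 4^5 = 4^4 × 4^1 ≡ 4 × 4 (mod 9): 4 × 4 = 16 ≡ 7. So 4^5 ≡ 7 (mod 9).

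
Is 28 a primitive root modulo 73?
Yes

To verify, check if 28^(72/q) ≢ 1 (mod 73) for each prime divisor q of 72
Divisors of 72 = 72: [1, 2, 3, 4, 6, 8, 9, 12, 18, 24, 36, 72]
  28^(72/2) = 28^36 ≡ 72 (mod 73)
  28^(72/3) = 28^24 ≡ 8 (mod 73)
Conclusion: 28 is a primitive root modulo 73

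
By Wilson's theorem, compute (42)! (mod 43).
By Wilson's theorem, (42)! ≡ -1 ≡ 42 (mod 43)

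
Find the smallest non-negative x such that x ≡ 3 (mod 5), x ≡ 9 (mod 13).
48

Using the Chinese Remainder Theorem:
M = product of moduli = 65
For equation 1: M_1 = 13, 13 ≡ 3 (mod 5), inverse of 13 mod 5 is 2 (check: 3 × 2 = 6 ≡ 1 (mod 5))
For equation 2: M_2 = 5, 5 ≡ 5 (mod 13), inverse of 5 mod 13 is 8 (check: 5 × 8 = 40 ≡ 1 (mod 13))
Combine: x ≡ Σ r_i×M_i×(M_i⁻¹ mod m_i) = 3×13×2 + 9×5×8 = 78 + 360 = 438
438 mod 65 = 48
x ≡ 48 (mod 65)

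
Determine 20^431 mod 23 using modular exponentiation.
Using Fermat: 20^{22} ≡ 1 (mod 23). 431 ≡ 13 (mod 22). So 20^{431} ≡ 20^{13} ≡ 14 (mod 23)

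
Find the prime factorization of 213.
3 × 71

Divide by primes starting from smallest:
213 ÷ 3 = 71
71 ÷ 71 = 1

213 = 3 × 71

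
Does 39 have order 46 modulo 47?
p - 1 = 46 has prime divisors 2, 23. Check 39^(46/q) mod 47 for each: 39^(46/2) = 39^23 ≡ 46, 39^(46/23) = 39^2 ≡ 17 (mod 47). None of these is 1, so 39 has order 46 = φ(47), so it is a primitive root mod 47.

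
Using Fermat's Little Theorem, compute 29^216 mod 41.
By Fermat: 29^{40} ≡ 1 (mod 41). 216 = 5×40 + 16. So 29^{216} ≡ 29^{16} ≡ 37 (mod 41)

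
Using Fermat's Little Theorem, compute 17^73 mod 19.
By Fermat: 17^{18} ≡ 1 (mod 19). 73 = 4×18 + 1. So 17^{73} ≡ 17^{1} ≡ 17 (mod 19)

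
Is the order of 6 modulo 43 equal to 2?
No, the actual order is 3, not 2.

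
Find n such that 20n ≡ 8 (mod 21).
13

Since gcd(20, 21) = 1 divides 8, a solution exists.
Multiply both sides by the inverse of 20 mod 21:
  20^(-1) mod 21 = 20
  x ≡ 20 × 8 ≡ 160 ≡ 13 (mod 21)
Verification: 20 × 13 = 260 = 12 × 21 + 8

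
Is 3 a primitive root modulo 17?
p - 1 = 16 has prime divisors 2. Check 3^(16/q) mod 17 for each: 3^(16/2) = 3^8 ≡ 16 (mod 17). None of these is 1, so 3 has order 16 = φ(17), so it is a primitive root mod 17.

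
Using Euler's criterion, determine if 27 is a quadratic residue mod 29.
By Euler's criterion: 27^{14} ≡ 28 (mod 29). Since this equals -1 (≡ 28), 27 is not a QR.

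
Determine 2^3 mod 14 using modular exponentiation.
3 = 2 + 1 (binary 11). Repeated squaring mod 14: 2^1 ≡ 2; 2^2 ≡ 2² = 4 ≡ 4. Multiply: 2^3 = 2^2 × 2^1 ≡ 4 × 2 (mod 14): 4 × 2 = 8 ≡ 8. So 2^3 ≡ 8 (mod 14).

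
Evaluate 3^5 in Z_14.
5 = 4 + 1 (binary 101). Repeated squaring mod 14: 3^1 ≡ 3; 3^2 ≡ 3² = 9 ≡ 9; 3^4 ≡ 9² = 81 ≡ 11. Multiply: 3^5 = 3^4 × 3^1 ≡ 11 × 3 (mod 14): 11 × 3 = 33 ≡ 5. So 3^5 ≡ 5 (mod 14).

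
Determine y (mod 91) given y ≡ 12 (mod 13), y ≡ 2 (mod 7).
51

Using the Chinese Remainder Theorem:
M = product of moduli = 91
For equation 1: M_1 = 7, 7 ≡ 7 (mod 13), inverse of 7 mod 13 is 2 (check: 7 × 2 = 14 ≡ 1 (mod 13))
For equation 2: M_2 = 13, 13 ≡ 6 (mod 7), inverse of 13 mod 7 is 6 (check: 6 × 6 = 36 ≡ 1 (mod 7))
Combine: y ≡ Σ r_i×M_i×(M_i⁻¹ mod m_i) = 12×7×2 + 2×13×6 = 168 + 156 = 324
324 mod 91 = 51
y ≡ 51 (mod 91)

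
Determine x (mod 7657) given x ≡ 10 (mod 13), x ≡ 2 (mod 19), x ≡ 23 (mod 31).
3650

Using the Chinese Remainder Theorem:
M = product of moduli = 7657
For equation 1: M_1 = 589, 589 ≡ 4 (mod 13), inverse of 589 mod 13 is 10 (check: 4 × 10 = 40 ≡ 1 (mod 13))
For equation 2: M_2 = 403, 403 ≡ 4 (mod 19), inverse of 403 mod 19 is 5 (check: 4 × 5 = 20 ≡ 1 (mod 19))
For equation 3: M_3 = 247, 247 ≡ 30 (mod 31), inverse of 247 mod 31 is 30 (check: 30 × 30 = 900 ≡ 1 (mod 31))
Combine: x ≡ Σ r_i×M_i×(M_i⁻¹ mod m_i) = 10×589×10 + 2×403×5 + 23×247×30 = 58900 + 4030 + 170430 = 233360
233360 mod 7657 = 3650
x ≡ 3650 (mod 7657)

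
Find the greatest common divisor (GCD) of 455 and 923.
13

Using the Euclidean algorithm:
455 = 0 × 923 + 455
923 = 2 × 455 + 13
455 = 35 × 13 + 0

GCD(455, 923) = 13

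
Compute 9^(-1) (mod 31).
9^(-1) ≡ 7 (mod 31). Verification: 9 × 7 = 63 ≡ 1 (mod 31)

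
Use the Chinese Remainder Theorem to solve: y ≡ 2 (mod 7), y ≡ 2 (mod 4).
M = 7 × 4 = 28. M₁ = 4, y₁ ≡ 2 (mod 7). M₂ = 7, y₂ ≡ 3 (mod 4). y = 2×4×2 + 2×7×3 ≡ 2 (mod 28)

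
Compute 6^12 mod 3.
Using repeated squaring. 6 ≡ 0 (mod 3). 12 = 8 + 4 (binary 1100). Repeated squaring mod 3: 0^1 ≡ 0; 0^2 ≡ 0² = 0 ≡ 0; 0^4 ≡ 0² = 0 ≡ 0; 0^8 ≡ 0² = 0 ≡ 0. Multiply: 6^12 ≡ 0^8 × 0^4 ≡ 0 × 0 (mod 3): 0 × 0 = 0 ≡ 0. So 6^12 ≡ 0 (mod 3).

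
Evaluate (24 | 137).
(24/137) = 24^{68} mod 137 = -1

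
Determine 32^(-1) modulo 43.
32^(-1) ≡ 39 (mod 43). Verification: 32 × 39 = 1248 ≡ 1 (mod 43)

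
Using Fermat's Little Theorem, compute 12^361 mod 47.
By Fermat: 12^{46} ≡ 1 (mod 47). 361 ≡ 39 (mod 46). So 12^{361} ≡ 12^{39} ≡ 28 (mod 47)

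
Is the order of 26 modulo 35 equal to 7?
No, the actual order is 6, not 7.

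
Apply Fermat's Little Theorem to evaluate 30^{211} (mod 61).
31

By Fermat's Little Theorem, a^(p-1) ≡ 1 (mod p) for prime p and gcd(a, p) = 1
Here p = 61, so 30^60 ≡ 1 (mod 61)
We can reduce the exponent: 211 mod 60 = 31
So 30^211 ≡ 30^31 (mod 61)
Computing: 30^31 mod 61 = 31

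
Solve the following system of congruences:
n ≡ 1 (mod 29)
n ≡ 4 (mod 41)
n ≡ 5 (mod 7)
7425

Using the Chinese Remainder Theorem:
M = product of moduli = 8323
For equation 1: M_1 = 287, 287 ≡ 26 (mod 29), inverse of 287 mod 29 is 19 (check: 26 × 19 = 494 ≡ 1 (mod 29))
For equation 2: M_2 = 203, 203 ≡ 39 (mod 41), inverse of 203 mod 41 is 20 (check: 39 × 20 = 780 ≡ 1 (mod 41))
For equation 3: M_3 = 1189, 1189 ≡ 6 (mod 7), inverse of 1189 mod 7 is 6 (check: 6 × 6 = 36 ≡ 1 (mod 7))
Combine: n ≡ Σ r_i×M_i×(M_i⁻¹ mod m_i) = 1×287×19 + 4×203×20 + 5×1189×6 = 5453 + 16240 + 35670 = 57363
57363 mod 8323 = 7425
n ≡ 7425 (mod 8323)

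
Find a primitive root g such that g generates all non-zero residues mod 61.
p - 1 = 60 has prime divisors 2, 3, 5. h is a primitive root mod 61 iff h^(60/q) ≢ 1 (mod 61) for each such q.
h = 2: 2^30 ≡ 60, 2^20 ≡ 47, 2^12 ≡ 9 (mod 61); none is 1, so 2 has order 60 and is a primitive root.
The smallest primitive root mod 61 is g = 2.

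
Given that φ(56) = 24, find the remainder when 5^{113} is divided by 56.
By Euler: 5^{24} ≡ 1 (mod 56) since gcd(5, 56) = 1. 113 = 4×24 + 17. So 5^{113} ≡ 5^{17} ≡ 45 (mod 56)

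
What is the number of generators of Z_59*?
Number of primitive roots mod 59 = φ(58) = 28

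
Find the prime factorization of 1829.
31 × 59

Divide by primes starting from smallest:
1829 ÷ 31 = 59
59 ÷ 59 = 1

1829 = 31 × 59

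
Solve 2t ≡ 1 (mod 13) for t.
7

Using Extended Euclidean Algorithm:
gcd(2, 13) = 1
Bezout coefficients: 2 × -6 + 13 × 1 = 1
So 2 × -6 ≡ 1 (mod 13)
The inverse is -6 mod 13 = 7
Verification: 2 × 7 = 14 = 1 × 13 + 1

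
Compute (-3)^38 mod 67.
Using repeated squaring. (-3) ≡ 64 (mod 67). 38 = 32 + 4 + 2 (binary 100110). Repeated squaring mod 67: 64^1 ≡ 64; 64^2 ≡ 64² = 4096 ≡ 9; 64^4 ≡ 9² = 81 ≡ 14; 64^8 ≡ 14² = 196 ≡ 62; 64^16 ≡ 62² = 3844 ≡ 25; 64^32 ≡ 25² = 625 ≡ 22. Multiply: (-3)^38 ≡ 64^32 × 64^4 × 64^2 ≡ 22 × 14 × 9 (mod 67): 22 × 14 = 308 ≡ 40; 40 × 9 = 360 ≡ 25. So (-3)^38 ≡ 25 (mod 67).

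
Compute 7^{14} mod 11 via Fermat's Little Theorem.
3

By Fermat's Little Theorem, a^(p-1) ≡ 1 (mod p) for prime p and gcd(a, p) = 1
Here p = 11, so 7^10 ≡ 1 (mod 11)
We can reduce the exponent: 14 mod 10 = 4
So 7^14 ≡ 7^4 (mod 11)
Computing: 7^4 mod 11 = 3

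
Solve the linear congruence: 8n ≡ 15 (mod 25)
5

Since gcd(8, 25) = 1 divides 15, a solution exists.
Multiply both sides by the inverse of 8 mod 25:
  8^(-1) mod 25 = 22
  x ≡ 22 × 15 ≡ 330 ≡ 5 (mod 25)
Verification: 8 × 5 = 40 = 1 × 25 + 15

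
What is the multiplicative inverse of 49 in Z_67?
49^(-1) ≡ 26 (mod 67). Verification: 49 × 26 = 1274 ≡ 1 (mod 67)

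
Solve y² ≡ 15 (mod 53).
The square roots of 15 mod 53 are 42 and 11. Verify: 42² = 1764 ≡ 15 (mod 53)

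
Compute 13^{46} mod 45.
4

Using successive squaring:
Binary expansion of 46: 101110
Powers of 13 mod 45 (each is the square of the previous):
  13^1 ≡ 13 (mod 45)
  13^2 ≡ 13² = 169 ≡ 34 (mod 45)
  13^4 ≡ 34² = 1156 ≡ 31 (mod 45)
  13^8 ≡ 31² = 961 ≡ 16 (mod 45)
  13^16 ≡ 16² = 256 ≡ 31 (mod 45)
  13^32 ≡ 31² = 961 ≡ 16 (mod 45)
46 = 32 + 8 + 4 + 2, so 13^46 = 13^32 × 13^8 × 13^4 × 13^2 ≡ 16 × 16 × 31 × 34 (mod 45)
Multiplying step by step:
  16 × 16 = 256 ≡ 31 (mod 45)
  31 × 31 = 961 ≡ 16 (mod 45)
  16 × 34 = 544 ≡ 4 (mod 45)
Result: 13^46 ≡ 4 (mod 45)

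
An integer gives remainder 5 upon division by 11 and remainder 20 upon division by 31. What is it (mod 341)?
M = 11 × 31 = 341. M₁ = 31, y₁ ≡ 5 (mod 11). M₂ = 11, y₂ ≡ 17 (mod 31). m = 5×31×5 + 20×11×17 ≡ 82 (mod 341). The smallest positive such number is 82.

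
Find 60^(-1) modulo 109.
20

Using Extended Euclidean Algorithm:
gcd(60, 109) = 1
Bezout coefficients: 60 × 20 + 109 × -11 = 1
So 60 × 20 ≡ 1 (mod 109)
The inverse is 20 mod 109 = 20
Verification: 60 × 20 = 1200 = 11 × 109 + 1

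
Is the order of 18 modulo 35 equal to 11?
No, the actual order is 12, not 11.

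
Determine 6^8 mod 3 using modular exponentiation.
6 ≡ 0 (mod 3). 8 = 8 (binary 1000). Repeated squaring mod 3: 0^1 ≡ 0; 0^2 ≡ 0² = 0 ≡ 0; 0^4 ≡ 0² = 0 ≡ 0; 0^8 ≡ 0² = 0 ≡ 0. So 6^8 ≡ 0 (mod 3).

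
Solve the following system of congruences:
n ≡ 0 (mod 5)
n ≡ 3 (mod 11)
25

Using the Chinese Remainder Theorem:
M = product of moduli = 55
For equation 1: M_1 = 11, 11 ≡ 1 (mod 5), inverse of 11 mod 5 is 1 (check: 1 × 1 = 1 ≡ 1 (mod 5))
For equation 2: M_2 = 5, 5 ≡ 5 (mod 11), inverse of 5 mod 11 is 9 (check: 5 × 9 = 45 ≡ 1 (mod 11))
Combine: n ≡ Σ r_i×M_i×(M_i⁻¹ mod m_i) = 0×11×1 + 3×5×9 = 0 + 135 = 135
135 mod 55 = 25
n ≡ 25 (mod 55)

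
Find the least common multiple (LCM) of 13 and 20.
260

First find GCD(13, 20) using the Euclidean algorithm:
13 = 0 × 20 + 13
20 = 1 × 13 + 7
13 = 1 × 7 + 6
7 = 1 × 6 + 1
6 = 6 × 1 + 0
GCD(13, 20) = 1

LCM formula: LCM(a, b) = (a × b) / GCD(a, b)
LCM(13, 20) = (13 × 20) / 1
LCM(13, 20) = 260 / 1
LCM(13, 20) = 260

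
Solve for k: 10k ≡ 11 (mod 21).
20

Since gcd(10, 21) = 1 divides 11, a solution exists.
Multiply both sides by the inverse of 10 mod 21:
  10^(-1) mod 21 = 19
  x ≡ 19 × 11 ≡ 209 ≡ 20 (mod 21)
Verification: 10 × 20 = 200 = 9 × 21 + 11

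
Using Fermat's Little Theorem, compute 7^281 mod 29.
By Fermat: 7^{28} ≡ 1 (mod 29). 281 ≡ 1 (mod 28). So 7^{281} ≡ 7^{1} ≡ 7 (mod 29)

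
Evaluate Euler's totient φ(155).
120

Prime factorization: 155 = 5 × 31
Using the formula φ(n) = n × Π(1 - 1/p) for each prime factor p:
φ(155) = 155 × (1 - 1/5) × (1 - 1/31)
φ(155) = 120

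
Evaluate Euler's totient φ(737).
660

Prime factorization: 737 = 11 × 67
Using the formula φ(n) = n × Π(1 - 1/p) for each prime factor p:
φ(737) = 737 × (1 - 1/11) × (1 - 1/67)
φ(737) = 660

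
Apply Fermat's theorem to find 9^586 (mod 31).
By Fermat: 9^{30} ≡ 1 (mod 31). 586 ≡ 16 (mod 30). So 9^{586} ≡ 9^{16} ≡ 9 (mod 31)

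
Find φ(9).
6

Prime factorization: 9 = 3^2
Using the formula φ(n) = n × Π(1 - 1/p) for each prime factor p:
φ(9) = 9 × (1 - 1/3)
φ(9) = 6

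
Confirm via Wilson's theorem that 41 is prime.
(40)! mod 41 = 40. Since this equals -1 (mod 41), Wilson confirms 41 is prime.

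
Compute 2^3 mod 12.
3 = 2 + 1 (binary 11). Repeated squaring mod 12: 2^1 ≡ 2; 2^2 ≡ 2² = 4 ≡ 4. Multiply: 2^3 = 2^2 × 2^1 ≡ 4 × 2 (mod 12): 4 × 2 = 8 ≡ 8. So 2^3 ≡ 8 (mod 12).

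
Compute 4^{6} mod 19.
11

Using successive squaring:
Binary expansion of 6: 110
Powers of 4 mod 19 (each is the square of the previous):
  4^1 ≡ 4 (mod 19)
  4^2 ≡ 4² = 16 ≡ 16 (mod 19)
  4^4 ≡ 16² = 256 ≡ 9 (mod 19)
6 = 4 + 2, so 4^6 = 4^4 × 4^2 ≡ 9 × 16 (mod 19)
Multiplying step by step:
  9 × 16 = 144 ≡ 11 (mod 19)
Result: 4^6 ≡ 11 (mod 19)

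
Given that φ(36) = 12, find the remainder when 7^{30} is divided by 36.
By Euler: 7^{12} ≡ 1 (mod 36) since gcd(7, 36) = 1. 30 = 2×12 + 6. So 7^{30} ≡ 7^{6} ≡ 1 (mod 36)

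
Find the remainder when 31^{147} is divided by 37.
By Fermat: 31^{36} ≡ 1 (mod 37). 147 = 4×36 + 3. So 31^{147} ≡ 31^{3} ≡ 6 (mod 37)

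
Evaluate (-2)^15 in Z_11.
Using Fermat: (-2)^{10} ≡ 1 (mod 11). 15 ≡ 5 (mod 10). So (-2)^{15} ≡ (-2)^{5} ≡ 1 (mod 11)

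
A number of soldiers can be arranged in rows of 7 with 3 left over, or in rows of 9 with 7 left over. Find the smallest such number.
M = 7 × 9 = 63. M₁ = 9, y₁ ≡ 4 (mod 7). M₂ = 7, y₂ ≡ 4 (mod 9). n = 3×9×4 + 7×7×4 ≡ 52 (mod 63). The smallest positive such number is 52.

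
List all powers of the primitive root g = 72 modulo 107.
g^1, g^2, ..., g^{106} mod 107: {72, 48, 32, 57, 38, 61, 5, 39, 26, 53, 71, 83, 91, 25, 88, 23, 51, 34, 94, 27, 18, 12, 8, 41, 63, 42, 28, 90, 60, 40, 98, 101, 103, 33, 22, 86, 93, 62, 77, 87, 58, 3, 2, 37, 96, 64, 7, 76, 15, 10, 78, 52, 106, 35, 59, 75, 50, 69, 46, 102, 68, 81, 54, 36, 24, 16, 82, 19, 84, 56, 73, 13, 80, 89, 95, 99, 66, 44, 65, 79, 17, 47, 67, 9, 6, 4, 74, 85, 21, 14, 45, 30, 20, 49, 104, 105, 70, 11, 43, 100, 31, 92, 97, 29, 55, 1}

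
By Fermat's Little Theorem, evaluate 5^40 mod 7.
By Fermat: 5^{6} ≡ 1 (mod 7). 40 = 6×6 + 4. So 5^{40} ≡ 5^{4} ≡ 2 (mod 7)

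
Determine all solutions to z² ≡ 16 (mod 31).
The square roots of 16 mod 31 are 4 and 27. Verify: 4² = 16 ≡ 16 (mod 31)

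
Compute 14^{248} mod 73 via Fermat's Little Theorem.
4

By Fermat's Little Theorem, a^(p-1) ≡ 1 (mod p) for prime p and gcd(a, p) = 1
Here p = 73, so 14^72 ≡ 1 (mod 73)
We can reduce the exponent: 248 mod 72 = 32
So 14^248 ≡ 14^32 (mod 73)
Computing: 14^32 mod 73 = 4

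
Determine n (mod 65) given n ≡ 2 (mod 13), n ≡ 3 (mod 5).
28

Using the Chinese Remainder Theorem:
M = product of moduli = 65
For equation 1: M_1 = 5, 5 ≡ 5 (mod 13), inverse of 5 mod 13 is 8 (check: 5 × 8 = 40 ≡ 1 (mod 13))
For equation 2: M_2 = 13, 13 ≡ 3 (mod 5), inverse of 13 mod 5 is 2 (check: 3 × 2 = 6 ≡ 1 (mod 5))
Combine: n ≡ Σ r_i×M_i×(M_i⁻¹ mod m_i) = 2×5×8 + 3×13×2 = 80 + 78 = 158
158 mod 65 = 28
n ≡ 28 (mod 65)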